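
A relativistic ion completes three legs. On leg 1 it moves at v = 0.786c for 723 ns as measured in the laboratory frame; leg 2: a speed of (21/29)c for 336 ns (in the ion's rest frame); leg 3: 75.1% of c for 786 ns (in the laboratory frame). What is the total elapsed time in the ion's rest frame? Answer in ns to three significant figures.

Leg 1: γ = 1/√(1 − 0.786²) = 1/√0.3822 = 1.618; τ_1 = 723/1.618 = 447.0 ns.
Leg 2: 336 ns is already measured in the ion's rest frame.
Leg 3: β = 0.751; γ = 1/√(1 − 0.751²) = 1/√0.4360 = 1.514; τ_3 = 786/1.514 = 519.0 ns.
Total: 447.0 + 336.0 + 519.0 ns.

τ = 1300 ns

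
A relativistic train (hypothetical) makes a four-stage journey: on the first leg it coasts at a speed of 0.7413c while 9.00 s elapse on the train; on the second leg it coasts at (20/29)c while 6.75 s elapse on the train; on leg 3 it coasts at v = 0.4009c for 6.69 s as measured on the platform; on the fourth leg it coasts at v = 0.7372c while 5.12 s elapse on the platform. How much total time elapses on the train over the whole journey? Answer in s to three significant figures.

τ = 25.3 s

Leg 1: 9.00 s is already measured on the train.
Leg 2: 6.75 s is already measured on the train.
Leg 3: γ = 1/√(1 − 0.4009²) = 1/√0.8393 = 1.092; τ_3 = 6.69/1.092 = 6.129 s.
Leg 4: γ = 1/√(1 − 0.7372²) = 1/√0.4565 = 1.480; τ_4 = 5.12/1.480 = 3.459 s.
Total: 9.000 + 6.750 + 6.129 + 3.459 s.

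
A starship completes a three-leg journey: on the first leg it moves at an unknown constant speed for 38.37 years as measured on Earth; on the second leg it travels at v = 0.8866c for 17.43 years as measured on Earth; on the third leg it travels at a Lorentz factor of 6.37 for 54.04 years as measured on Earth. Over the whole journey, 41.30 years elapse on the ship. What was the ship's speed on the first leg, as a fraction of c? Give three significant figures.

Leg 1: speed unknown; τ_1 = 38.37/γ_1.
Leg 2: γ = 1/√(1 − 0.8866²) = 1/√0.2139 = 2.162; τ_2 = 17.43/2.162 = 8.062 years.
Leg 3: γ = 6.37; τ_3 = 54.04/6.370 = 8.484 years.
Total proper time: τ_1 + 8.062 + 8.484 = 41.30, so τ_1 = 41.30 − 16.55 = 24.75 years.
γ_1 = 38.37/24.75 = 1.550; β = √(1 − 1/γ²) = √0.5838.

β = 0.764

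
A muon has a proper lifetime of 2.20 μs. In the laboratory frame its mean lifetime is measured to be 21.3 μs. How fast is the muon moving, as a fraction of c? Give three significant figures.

v = 0.995c

γ = Δt/τ₀ = 21.3/2.20 = 9.682
β = √(1 − 1/γ²) = √(1 − 0.01067) = √0.9893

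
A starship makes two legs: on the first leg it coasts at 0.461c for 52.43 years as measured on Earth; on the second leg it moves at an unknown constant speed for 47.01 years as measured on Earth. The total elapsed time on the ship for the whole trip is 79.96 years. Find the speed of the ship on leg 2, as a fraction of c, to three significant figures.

β = 0.703

Leg 1: γ = 1/√(1 − 0.461²) = 1/√0.7875 = 1.127; τ_1 = 52.43/1.127 = 46.53 years.
Leg 2: speed unknown; τ_2 = 47.01/γ_2.
Total proper time: 46.53 + τ_2 = 79.96, so τ_2 = 79.96 − 46.53 = 33.43 years.
γ_2 = 47.01/33.43 = 1.406; β = √(1 − 1/γ²) = √0.4942.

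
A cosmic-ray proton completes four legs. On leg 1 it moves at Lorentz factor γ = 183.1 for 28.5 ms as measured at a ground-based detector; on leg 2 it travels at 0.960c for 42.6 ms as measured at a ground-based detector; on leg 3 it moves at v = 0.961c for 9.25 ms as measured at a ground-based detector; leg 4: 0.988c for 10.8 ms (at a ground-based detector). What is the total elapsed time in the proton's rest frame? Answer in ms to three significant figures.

τ = 16.3 ms

Leg 1: γ = 183.1; τ_1 = 28.5/183.1 = 0.1557 ms.
Leg 2: γ = 1/√(1 − 0.960²) = 25/7 ≈ 3.571; τ_2 = 42.6/3.571 = 11.93 ms.
Leg 3: γ = 1/√(1 − 0.961²) = 1/√0.07648 = 3.616; τ_3 = 9.25/3.616 = 2.558 ms.
Leg 4: γ = 1/√(1 − 0.988²) = 1/√0.02386 = 6.474; τ_4 = 10.8/6.474 = 1.668 ms.
Total: 0.1557 + 11.93 + 2.558 + 1.668 ms.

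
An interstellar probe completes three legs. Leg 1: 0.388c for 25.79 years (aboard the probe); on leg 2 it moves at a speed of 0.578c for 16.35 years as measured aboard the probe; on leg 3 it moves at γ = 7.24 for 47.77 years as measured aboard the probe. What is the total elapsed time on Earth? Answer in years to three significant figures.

Δt = 394 years

Leg 1: γ = 1/√(1 − 0.388²) = 1/√0.8495 = 1.085; Δt_1 = 1.085 × 25.79 = 27.98 years.
Leg 2: γ = 1/√(1 − 0.578²) = 1/√0.6659 = 1.225; Δt_2 = 1.225 × 16.35 = 20.04 years.
Leg 3: γ = 7.24; Δt_3 = 7.240 × 47.77 = 345.9 years.
Total: 27.98 + 20.04 + 345.9 years.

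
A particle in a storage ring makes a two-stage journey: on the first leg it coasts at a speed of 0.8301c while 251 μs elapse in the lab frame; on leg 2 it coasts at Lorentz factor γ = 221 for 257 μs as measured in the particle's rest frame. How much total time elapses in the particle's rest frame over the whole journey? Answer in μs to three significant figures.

Leg 1: γ = 1/√(1 − 0.8301²) = 1/√0.3109 = 1.793; τ_1 = 251/1.793 = 140.0 μs.
Leg 2: 257 μs is already measured in the particle's rest frame.
Total: 140.0 + 257.0 μs.

τ = 397 μs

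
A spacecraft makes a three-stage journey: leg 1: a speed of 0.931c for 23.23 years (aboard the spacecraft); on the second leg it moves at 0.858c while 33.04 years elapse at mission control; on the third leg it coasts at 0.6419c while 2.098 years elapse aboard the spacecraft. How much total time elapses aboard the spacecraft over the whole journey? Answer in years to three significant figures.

Leg 1: 23.23 years is already measured aboard the spacecraft.
Leg 2: γ = 1/√(1 − 0.858²) = 1/√0.2638 = 1.947; τ_2 = 33.04/1.947 = 16.97 years.
Leg 3: 2.098 years is already measured aboard the spacecraft.
Total: 23.23 + 16.97 + 2.098 years.

τ = 42.3 years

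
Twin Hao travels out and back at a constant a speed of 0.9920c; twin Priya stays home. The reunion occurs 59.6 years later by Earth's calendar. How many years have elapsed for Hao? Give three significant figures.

γ = 1/√(1 − 0.9920²) = 1/√0.01594 = 7.922
Hao's clock measures proper time along the trip: τ = Δt/γ = 59.6/7.922 years.

τ = 7.52 years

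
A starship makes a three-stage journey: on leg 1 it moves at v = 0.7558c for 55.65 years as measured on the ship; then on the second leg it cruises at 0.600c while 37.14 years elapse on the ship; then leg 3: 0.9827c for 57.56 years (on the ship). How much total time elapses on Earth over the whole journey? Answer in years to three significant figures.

Δt = 442 years

Leg 1: γ = 1/√(1 − 0.7558²) = 1/√0.4288 = 1.527; Δt_1 = 1.527 × 55.65 = 84.99 years.
Leg 2: γ = 1/√(1 − 0.600²) = 5/4 = 1.250; Δt_2 = 1.250 × 37.14 = 46.42 years.
Leg 3: γ = 1/√(1 − 0.9827²) = 1/√0.03430 = 5.399; Δt_3 = 5.399 × 57.56 = 310.8 years.
Total: 84.99 + 46.42 + 310.8 years.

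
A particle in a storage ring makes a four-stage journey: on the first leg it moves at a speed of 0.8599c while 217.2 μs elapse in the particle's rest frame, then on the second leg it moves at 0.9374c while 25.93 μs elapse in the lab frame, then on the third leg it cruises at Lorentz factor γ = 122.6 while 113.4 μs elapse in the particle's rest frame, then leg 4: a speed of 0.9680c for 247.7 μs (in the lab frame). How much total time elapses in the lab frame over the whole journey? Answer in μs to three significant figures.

Leg 1: γ = 1/√(1 − 0.8599²) = 1/√0.2606 = 1.959; Δt_1 = 1.959 × 217.2 = 425.5 μs.
Leg 2: 25.93 μs is already measured in the lab frame.
Leg 3: γ = 122.6; Δt_3 = 122.6 × 113.4 = 1.390×10⁴ μs.
Leg 4: 247.7 μs is already measured in the lab frame.
Total: 425.5 + 25.93 + 1.390×10⁴ + 247.7 μs.

Δt = 1.46×10⁴ μs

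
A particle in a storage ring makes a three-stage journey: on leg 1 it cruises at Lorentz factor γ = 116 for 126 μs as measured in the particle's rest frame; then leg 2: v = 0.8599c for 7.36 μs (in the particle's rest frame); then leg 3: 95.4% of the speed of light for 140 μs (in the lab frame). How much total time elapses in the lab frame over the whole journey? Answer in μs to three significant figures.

Δt = 1.48×10⁴ μs

Leg 1: γ = 116; Δt_1 = 116.0 × 126 = 1.462×10⁴ μs.
Leg 2: γ = 1/√(1 − 0.8599²) = 1/√0.2606 = 1.959; Δt_2 = 1.959 × 7.36 = 14.42 μs.
Leg 3: 140 μs is already measured in the lab frame.
Total: 1.462×10⁴ + 14.42 + 140.0 μs.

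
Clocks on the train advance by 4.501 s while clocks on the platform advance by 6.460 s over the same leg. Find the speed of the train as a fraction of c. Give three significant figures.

v = 0.717c

The proper time is measured on the train (both events occur at the train's location); Δt is measured on the platform. γ = Δt/τ = 6.460/4.501 = 1.435.
β = √(1 − 1/γ²) = √(1 − 0.4855) = √0.5145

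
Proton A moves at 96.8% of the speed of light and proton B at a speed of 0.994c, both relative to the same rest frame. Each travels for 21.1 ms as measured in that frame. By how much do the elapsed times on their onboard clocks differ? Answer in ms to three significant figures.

|τ_A − τ_B| = 2.99 ms

A: β = 0.968; γ = 1/√(1 − 0.968²) = 1/√0.06298 = 3.985; τ_A = 21.1/3.985 = 5.295 ms.
B: γ = 1/√(1 − 0.994²) = 1/√0.01196 = 9.142; τ_B = 21.1/9.142 = 2.308 ms.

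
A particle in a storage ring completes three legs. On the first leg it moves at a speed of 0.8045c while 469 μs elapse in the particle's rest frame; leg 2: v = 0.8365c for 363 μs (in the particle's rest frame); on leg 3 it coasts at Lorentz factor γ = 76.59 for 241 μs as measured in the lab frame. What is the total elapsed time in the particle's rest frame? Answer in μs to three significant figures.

τ = 835 μs

Leg 1: 469 μs is already measured in the particle's rest frame.
Leg 2: 363 μs is already measured in the particle's rest frame.
Leg 3: γ = 76.59; τ_3 = 241/76.59 = 3.147 μs.
Total: 469.0 + 363.0 + 3.147 μs.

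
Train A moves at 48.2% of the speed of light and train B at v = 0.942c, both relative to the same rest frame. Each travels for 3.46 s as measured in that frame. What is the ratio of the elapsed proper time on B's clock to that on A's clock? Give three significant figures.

τ_B/τ_A = 0.383

A: β = 0.482; γ = 1/√(1 − 0.482²) = 1/√0.7677 = 1.141. B: γ = 1/√(1 − 0.942²) = 1/√0.1126 = 2.980.
τ_A/τ_B = γ_B/γ_A = 2.980/1.141 = 2.611, so τ_B/τ_A = 0.3830.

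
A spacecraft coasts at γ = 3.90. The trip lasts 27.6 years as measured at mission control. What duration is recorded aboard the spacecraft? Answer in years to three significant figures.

τ = 7.08 years

γ = 3.90
The interval measured at mission control is the dilated one; the clock aboard the spacecraft measures the proper time τ = Δt/γ = 27.6/3.900 years.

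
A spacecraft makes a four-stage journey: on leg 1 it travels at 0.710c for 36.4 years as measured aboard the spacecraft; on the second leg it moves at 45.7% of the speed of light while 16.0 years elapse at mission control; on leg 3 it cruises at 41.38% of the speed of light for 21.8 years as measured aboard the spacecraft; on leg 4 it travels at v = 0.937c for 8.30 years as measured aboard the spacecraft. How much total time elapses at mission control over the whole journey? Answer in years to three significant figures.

Leg 1: γ = 1/√(1 − 0.710²) = 1/√0.4959 = 1.420; Δt_1 = 1.420 × 36.4 = 51.69 years.
Leg 2: 16.0 years is already measured at mission control.
Leg 3: β = 0.4138; γ = 1/√(1 − 0.4138²) = 1/√0.8288 = 1.098; Δt_3 = 1.098 × 21.8 = 23.95 years.
Leg 4: γ = 1/√(1 − 0.937²) = 1/√0.1220 = 2.863; Δt_4 = 2.863 × 8.30 = 23.76 years.
Total: 51.69 + 16.00 + 23.95 + 23.76 years.

Δt = 115 years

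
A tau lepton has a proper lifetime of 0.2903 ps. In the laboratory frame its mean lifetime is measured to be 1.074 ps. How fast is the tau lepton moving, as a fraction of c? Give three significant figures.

β = 0.963

γ = Δt/τ₀ = 1.074/0.2903 = 3.700
β = √(1 − 1/γ²) = √(1 − 0.07306) = √0.9269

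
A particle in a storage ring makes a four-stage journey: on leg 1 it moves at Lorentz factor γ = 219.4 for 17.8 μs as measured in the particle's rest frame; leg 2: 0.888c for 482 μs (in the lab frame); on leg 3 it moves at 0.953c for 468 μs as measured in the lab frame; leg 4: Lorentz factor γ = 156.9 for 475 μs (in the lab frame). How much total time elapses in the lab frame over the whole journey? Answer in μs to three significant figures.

Δt = 5330 μs

Leg 1: γ = 219.4; Δt_1 = 219.4 × 17.8 = 3905 μs.
Leg 2: 482 μs is already measured in the lab frame.
Leg 3: 468 μs is already measured in the lab frame.
Leg 4: 475 μs is already measured in the lab frame.
Total: 3905 + 482.0 + 468.0 + 475.0 μs.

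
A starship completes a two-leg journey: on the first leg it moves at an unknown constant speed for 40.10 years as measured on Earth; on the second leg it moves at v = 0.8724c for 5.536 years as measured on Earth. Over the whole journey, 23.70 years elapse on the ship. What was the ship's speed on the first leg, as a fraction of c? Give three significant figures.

β = 0.852

Leg 1: speed unknown; τ_1 = 40.10/γ_1.
Leg 2: γ = 1/√(1 − 0.8724²) = 1/√0.2389 = 2.046; τ_2 = 5.536/2.046 = 2.706 years.
Total proper time: τ_1 + 2.706 = 23.70, so τ_1 = 23.70 − 2.706 = 20.99 years.
γ_1 = 40.10/20.99 = 1.910; β = √(1 − 1/γ²) = √0.7259.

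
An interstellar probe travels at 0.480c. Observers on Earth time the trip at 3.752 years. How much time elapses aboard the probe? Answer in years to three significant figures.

γ = 1/√(1 − 0.480²) = 1/√0.7696 = 1.140
The interval measured on Earth is the dilated one; the clock aboard the probe measures the proper time τ = Δt/γ = 3.752/1.140 years.

τ = 3.29 years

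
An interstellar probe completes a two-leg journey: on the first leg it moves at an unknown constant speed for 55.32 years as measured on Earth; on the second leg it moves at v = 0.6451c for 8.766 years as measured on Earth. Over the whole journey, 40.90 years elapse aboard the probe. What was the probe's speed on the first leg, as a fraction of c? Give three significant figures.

Leg 1: speed unknown; τ_1 = 55.32/γ_1.
Leg 2: γ = 1/√(1 − 0.6451²) = 1/√0.5838 = 1.309; τ_2 = 8.766/1.309 = 6.698 years.
Total proper time: τ_1 + 6.698 = 40.90, so τ_1 = 40.90 − 6.698 = 34.20 years.
γ_1 = 55.32/34.20 = 1.617; β = √(1 − 1/γ²) = √0.6178.

β = 0.786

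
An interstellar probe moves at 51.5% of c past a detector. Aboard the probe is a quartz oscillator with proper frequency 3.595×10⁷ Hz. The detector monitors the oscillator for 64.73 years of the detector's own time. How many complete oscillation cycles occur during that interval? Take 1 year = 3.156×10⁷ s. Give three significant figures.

N = 6.30×10¹⁶

β = 0.515; γ = 1/√(1 − 0.515²) = 1/√0.7348 = 1.167
During 64.73 years of lab time, the oscillator's proper time advances by τ = Δt/γ = 64.73/1.167 = 55.49 years = 1.751×10⁹ s.
N = f × τ = 3.595×10⁷ × 1.751×10⁹ = 6.295×10¹⁶.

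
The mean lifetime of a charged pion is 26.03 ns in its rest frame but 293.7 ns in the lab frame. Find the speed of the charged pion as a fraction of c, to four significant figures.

β = 0.9961

γ = Δt/τ₀ = 293.7/26.03 = 11.28
β = √(1 − 1/γ²) = √(1 − 0.007855) = √0.9921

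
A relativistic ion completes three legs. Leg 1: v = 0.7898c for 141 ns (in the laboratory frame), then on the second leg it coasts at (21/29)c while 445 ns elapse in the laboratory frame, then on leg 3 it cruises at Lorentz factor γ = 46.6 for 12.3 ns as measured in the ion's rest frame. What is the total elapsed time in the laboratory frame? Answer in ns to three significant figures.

Δt = 1160 ns

Leg 1: 141 ns is already measured in the laboratory frame.
Leg 2: 445 ns is already measured in the laboratory frame.
Leg 3: γ = 46.6; Δt_3 = 46.60 × 12.3 = 573.2 ns.
Total: 141.0 + 445.0 + 573.2 ns.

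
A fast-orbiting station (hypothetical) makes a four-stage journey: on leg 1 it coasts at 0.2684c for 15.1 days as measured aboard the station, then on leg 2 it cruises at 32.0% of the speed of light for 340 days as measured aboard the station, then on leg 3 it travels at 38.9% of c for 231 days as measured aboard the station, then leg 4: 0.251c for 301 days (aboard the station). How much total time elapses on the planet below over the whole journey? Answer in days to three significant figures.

Δt = 936 days

Leg 1: γ = 1/√(1 − 0.2684²) = 1/√0.9280 = 1.038; Δt_1 = 1.038 × 15.1 = 15.68 days.
Leg 2: β = 0.320; γ = 1/√(1 − 0.320²) = 1/√0.8976 = 1.056; Δt_2 = 1.056 × 340 = 358.9 days.
Leg 3: β = 0.389; γ = 1/√(1 − 0.389²) = 1/√0.8487 = 1.085; Δt_3 = 1.085 × 231 = 250.7 days.
Leg 4: γ = 1/√(1 − 0.251²) = 1/√0.9370 = 1.033; Δt_4 = 1.033 × 301 = 311.0 days.
Total: 15.68 + 358.9 + 250.7 + 311.0 days.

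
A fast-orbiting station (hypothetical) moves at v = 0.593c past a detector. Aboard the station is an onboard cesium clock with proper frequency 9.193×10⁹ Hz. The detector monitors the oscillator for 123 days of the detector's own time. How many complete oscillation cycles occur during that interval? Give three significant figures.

γ = 1/√(1 − 0.593²) = 1/√0.6484 = 1.242
During 123 days of lab time, the oscillator's proper time advances by τ = Δt/γ = 123/1.242 = 99.04 days = 8.557×10⁶ s.
N = f × τ = 9.193×10⁹ × 8.557×10⁶ = 7.866×10¹⁶.

N = 7.87×10¹⁶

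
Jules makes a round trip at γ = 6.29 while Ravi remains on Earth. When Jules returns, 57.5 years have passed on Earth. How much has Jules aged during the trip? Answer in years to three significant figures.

τ = 9.14 years

γ = 6.29
Jules's clock measures proper time along the trip: τ = Δt/γ = 57.5/6.290 years.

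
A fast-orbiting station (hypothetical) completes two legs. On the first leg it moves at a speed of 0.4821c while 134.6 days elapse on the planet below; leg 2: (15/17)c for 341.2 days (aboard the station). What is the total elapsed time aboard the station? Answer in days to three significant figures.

τ = 459 days

Leg 1: γ = 1/√(1 − 0.4821²) = 1/√0.7676 = 1.141; τ_1 = 134.6/1.141 = 117.9 days.
Leg 2: 341.2 days is already measured aboard the station.
Total: 117.9 + 341.2 days.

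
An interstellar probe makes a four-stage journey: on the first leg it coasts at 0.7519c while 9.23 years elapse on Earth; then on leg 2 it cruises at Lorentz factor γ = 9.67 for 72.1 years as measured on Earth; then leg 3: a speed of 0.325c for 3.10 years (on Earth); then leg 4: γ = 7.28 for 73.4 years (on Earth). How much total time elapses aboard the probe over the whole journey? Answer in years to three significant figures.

Leg 1: γ = 1/√(1 − 0.7519²) = 1/√0.4346 = 1.517; τ_1 = 9.23/1.517 = 6.085 years.
Leg 2: γ = 9.67; τ_2 = 72.1/9.670 = 7.456 years.
Leg 3: γ = 1/√(1 − 0.325²) = 1/√0.8944 = 1.057; τ_3 = 3.10/1.057 = 2.932 years.
Leg 4: γ = 7.28; τ_4 = 73.4/7.280 = 10.08 years.
Total: 6.085 + 7.456 + 2.932 + 10.08 years.

τ = 26.6 years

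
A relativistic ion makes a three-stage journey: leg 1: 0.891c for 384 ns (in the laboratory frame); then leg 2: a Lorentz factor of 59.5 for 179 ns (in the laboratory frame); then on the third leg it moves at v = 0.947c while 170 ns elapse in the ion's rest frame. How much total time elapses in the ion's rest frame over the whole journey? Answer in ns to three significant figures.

τ = 347 ns

Leg 1: γ = 1/√(1 − 0.891²) = 1/√0.2061 = 2.203; τ_1 = 384/2.203 = 174.3 ns.
Leg 2: γ = 59.5; τ_2 = 179/59.50 = 3.008 ns.
Leg 3: 170 ns is already measured in the ion's rest frame.
Total: 174.3 + 3.008 + 170.0 ns.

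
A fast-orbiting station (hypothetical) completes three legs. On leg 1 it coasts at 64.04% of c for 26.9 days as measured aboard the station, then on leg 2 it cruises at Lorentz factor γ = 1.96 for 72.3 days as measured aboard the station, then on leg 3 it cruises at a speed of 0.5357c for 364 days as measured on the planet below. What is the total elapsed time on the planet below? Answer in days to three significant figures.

Δt = 541 days

Leg 1: β = 0.6404; γ = 1/√(1 − 0.6404²) = 1/√0.5899 = 1.302; Δt_1 = 1.302 × 26.9 = 35.02 days.
Leg 2: γ = 1.96; Δt_2 = 1.960 × 72.3 = 141.7 days.
Leg 3: 364 days is already measured on the planet below.
Total: 35.02 + 141.7 + 364.0 days.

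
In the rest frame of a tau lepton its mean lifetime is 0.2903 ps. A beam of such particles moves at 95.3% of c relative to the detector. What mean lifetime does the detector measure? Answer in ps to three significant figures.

β = 0.953; γ = 1/√(1 − 0.953²) = 1/√0.09179 = 3.301
The rest-frame lifetime is the proper time; the lab measures the dilated interval Δt = γτ₀ = 3.301 × 0.2903 ps.

Δt = 0.958 ps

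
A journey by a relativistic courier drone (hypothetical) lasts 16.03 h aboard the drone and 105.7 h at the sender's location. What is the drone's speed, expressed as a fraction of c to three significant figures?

The proper time is measured aboard the drone (both events occur at the drone's location); Δt is measured at the sender's location. γ = Δt/τ = 105.7/16.03 = 6.594.
β = √(1 − 1/γ²) = √(1 − 0.02300) = √0.9770

v = 0.988c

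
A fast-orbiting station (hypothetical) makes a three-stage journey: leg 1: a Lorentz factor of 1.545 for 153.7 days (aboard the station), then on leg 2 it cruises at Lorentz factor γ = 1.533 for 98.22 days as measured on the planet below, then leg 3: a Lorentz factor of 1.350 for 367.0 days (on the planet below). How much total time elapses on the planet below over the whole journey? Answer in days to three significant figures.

Leg 1: γ = 1.545; Δt_1 = 1.545 × 153.7 = 237.5 days.
Leg 2: 98.22 days is already measured on the planet below.
Leg 3: 367.0 days is already measured on the planet below.
Total: 237.5 + 98.22 + 367.0 days.

Δt = 703 days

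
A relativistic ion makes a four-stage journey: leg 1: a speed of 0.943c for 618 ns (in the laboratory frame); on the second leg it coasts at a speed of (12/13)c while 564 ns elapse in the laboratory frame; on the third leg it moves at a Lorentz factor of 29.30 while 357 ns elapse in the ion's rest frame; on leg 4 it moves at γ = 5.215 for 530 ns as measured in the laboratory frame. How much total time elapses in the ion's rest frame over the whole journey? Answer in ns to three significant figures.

τ = 881 ns

Leg 1: γ = 1/√(1 − 0.943²) = 1/√0.1108 = 3.005; τ_1 = 618/3.005 = 205.7 ns.
Leg 2: γ = 1/√(1 − (12/13)²) = 13/5 = 2.600; τ_2 = 564/2.600 = 216.9 ns.
Leg 3: 357 ns is already measured in the ion's rest frame.
Leg 4: γ = 5.215; τ_4 = 530/5.215 = 101.6 ns.
Total: 205.7 + 216.9 + 357.0 + 101.6 ns.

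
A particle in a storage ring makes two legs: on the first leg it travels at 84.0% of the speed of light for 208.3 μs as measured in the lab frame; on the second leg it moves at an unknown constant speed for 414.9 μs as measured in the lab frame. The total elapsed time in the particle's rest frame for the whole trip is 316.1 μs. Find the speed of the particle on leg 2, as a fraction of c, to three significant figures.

Leg 1: β = 0.840; γ = 1/√(1 − 0.840²) = 1/√0.2944 = 1.843; τ_1 = 208.3/1.843 = 113.0 μs.
Leg 2: speed unknown; τ_2 = 414.9/γ_2.
Total proper time: 113.0 + τ_2 = 316.1, so τ_2 = 316.1 − 113.0 = 203.1 μs.
γ_2 = 414.9/203.1 = 2.043; β = √(1 − 1/γ²) = √0.7604.

β = 0.872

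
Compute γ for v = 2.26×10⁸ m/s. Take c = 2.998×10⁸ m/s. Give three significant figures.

β = 2.26×10⁸/2.998×10⁸ = 0.7538; γ = 1/√(1 − 0.7538²) = 1.522

γ = 1.52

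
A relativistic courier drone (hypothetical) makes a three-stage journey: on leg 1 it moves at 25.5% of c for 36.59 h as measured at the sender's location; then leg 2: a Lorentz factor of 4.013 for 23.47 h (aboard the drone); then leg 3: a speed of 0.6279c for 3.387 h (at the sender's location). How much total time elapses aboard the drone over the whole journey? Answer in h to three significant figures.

τ = 61.5 h

Leg 1: β = 0.255; γ = 1/√(1 − 0.255²) = 1/√0.9350 = 1.034; τ_1 = 36.59/1.034 = 35.38 h.
Leg 2: 23.47 h is already measured aboard the drone.
Leg 3: γ = 1/√(1 − 0.6279²) = 1/√0.6057 = 1.285; τ_3 = 3.387/1.285 = 2.636 h.
Total: 35.38 + 23.47 + 2.636 h.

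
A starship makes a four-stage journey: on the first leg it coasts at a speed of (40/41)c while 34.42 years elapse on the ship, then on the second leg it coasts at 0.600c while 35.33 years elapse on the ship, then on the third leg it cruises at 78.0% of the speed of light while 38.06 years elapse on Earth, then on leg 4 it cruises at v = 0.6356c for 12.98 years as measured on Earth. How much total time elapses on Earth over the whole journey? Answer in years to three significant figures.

Δt = 252 years

Leg 1: γ = 1/√(1 − (40/41)²) = 41/9 ≈ 4.556; Δt_1 = 4.556 × 34.42 = 156.8 years.
Leg 2: γ = 1/√(1 − 0.600²) = 5/4 = 1.250; Δt_2 = 1.250 × 35.33 = 44.16 years.
Leg 3: 38.06 years is already measured on Earth.
Leg 4: 12.98 years is already measured on Earth.
Total: 156.8 + 44.16 + 38.06 + 12.98 years.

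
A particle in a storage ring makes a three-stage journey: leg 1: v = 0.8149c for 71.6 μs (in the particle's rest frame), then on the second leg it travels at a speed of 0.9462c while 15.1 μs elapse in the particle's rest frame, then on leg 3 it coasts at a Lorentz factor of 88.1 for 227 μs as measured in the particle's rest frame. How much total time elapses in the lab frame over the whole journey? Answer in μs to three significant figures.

Leg 1: γ = 1/√(1 − 0.8149²) = 1/√0.3359 = 1.725; Δt_1 = 1.725 × 71.6 = 123.5 μs.
Leg 2: γ = 1/√(1 − 0.9462²) = 1/√0.1047 = 3.090; Δt_2 = 3.090 × 15.1 = 46.67 μs.
Leg 3: γ = 88.1; Δt_3 = 88.10 × 227 = 2.000×10⁴ μs.
Total: 123.5 + 46.67 + 2.000×10⁴ μs.

Δt = 2.02×10⁴ μs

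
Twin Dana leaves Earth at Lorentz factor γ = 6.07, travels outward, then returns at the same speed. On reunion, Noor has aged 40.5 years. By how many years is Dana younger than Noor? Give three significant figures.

Δt − τ = 33.8 years

γ = 6.07
Dana's elapsed proper time: τ = 40.5/6.070 = 6.672 years.
Age gap = Δt − τ = 40.5 − 6.672 years.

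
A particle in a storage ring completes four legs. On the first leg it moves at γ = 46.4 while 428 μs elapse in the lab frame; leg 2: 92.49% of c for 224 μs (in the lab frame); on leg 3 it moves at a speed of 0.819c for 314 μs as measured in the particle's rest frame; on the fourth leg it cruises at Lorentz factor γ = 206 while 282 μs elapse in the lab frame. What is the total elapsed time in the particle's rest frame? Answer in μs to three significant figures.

τ = 410 μs

Leg 1: γ = 46.4; τ_1 = 428/46.40 = 9.224 μs.
Leg 2: β = 0.9249; γ = 1/√(1 − 0.9249²) = 1/√0.1446 = 2.630; τ_2 = 224/2.630 = 85.17 μs.
Leg 3: 314 μs is already measured in the particle's rest frame.
Leg 4: γ = 206; τ_4 = 282/206.0 = 1.369 μs.
Total: 9.224 + 85.17 + 314.0 + 1.369 μs.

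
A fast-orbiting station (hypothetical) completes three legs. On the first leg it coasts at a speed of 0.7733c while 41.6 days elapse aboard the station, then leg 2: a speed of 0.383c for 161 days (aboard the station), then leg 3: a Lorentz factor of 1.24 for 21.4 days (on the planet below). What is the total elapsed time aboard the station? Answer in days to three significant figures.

Leg 1: 41.6 days is already measured aboard the station.
Leg 2: 161 days is already measured aboard the station.
Leg 3: γ = 1.24; τ_3 = 21.4/1.240 = 17.26 days.
Total: 41.60 + 161.0 + 17.26 days.

τ = 220 days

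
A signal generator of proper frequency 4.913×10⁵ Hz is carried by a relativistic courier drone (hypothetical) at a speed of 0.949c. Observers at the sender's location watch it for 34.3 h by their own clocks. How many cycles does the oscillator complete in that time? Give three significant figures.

γ = 1/√(1 − 0.949²) = 1/√0.09940 = 3.172
During 34.3 h of lab time, the oscillator's proper time advances by τ = Δt/γ = 34.3/3.172 = 10.81 h = 3.893×10⁴ s.
N = f × τ = 4.913×10⁵ × 3.893×10⁴ = 1.913×10¹⁰.

N = 1.91×10¹⁰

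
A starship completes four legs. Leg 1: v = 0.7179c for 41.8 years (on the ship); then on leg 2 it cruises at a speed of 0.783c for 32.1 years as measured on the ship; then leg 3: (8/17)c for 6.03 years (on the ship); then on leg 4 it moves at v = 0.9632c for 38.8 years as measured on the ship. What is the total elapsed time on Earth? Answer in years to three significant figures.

Δt = 263 years

Leg 1: γ = 1/√(1 − 0.7179²) = 1/√0.4846 = 1.436; Δt_1 = 1.436 × 41.8 = 60.04 years.
Leg 2: γ = 1/√(1 − 0.783²) = 1/√0.3869 = 1.608; Δt_2 = 1.608 × 32.1 = 51.61 years.
Leg 3: γ = 1/√(1 − (8/17)²) = 17/15 ≈ 1.133; Δt_3 = 1.133 × 6.03 = 6.834 years.
Leg 4: γ = 1/√(1 − 0.9632²) = 1/√0.07225 = 3.720; Δt_4 = 3.720 × 38.8 = 144.4 years.
Total: 60.04 + 51.61 + 6.834 + 144.4 years.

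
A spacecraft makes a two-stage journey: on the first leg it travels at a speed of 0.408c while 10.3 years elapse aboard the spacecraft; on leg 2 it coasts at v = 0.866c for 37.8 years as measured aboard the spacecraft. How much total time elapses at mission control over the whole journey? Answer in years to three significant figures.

Δt = 86.9 years

Leg 1: γ = 1/√(1 − 0.408²) = 1/√0.8335 = 1.095; Δt_1 = 1.095 × 10.3 = 11.28 years.
Leg 2: γ = 1/√(1 − 0.866²) = 1/√0.2500 = 2.000; Δt_2 = 2.000 × 37.8 = 75.59 years.
Total: 11.28 + 75.59 years.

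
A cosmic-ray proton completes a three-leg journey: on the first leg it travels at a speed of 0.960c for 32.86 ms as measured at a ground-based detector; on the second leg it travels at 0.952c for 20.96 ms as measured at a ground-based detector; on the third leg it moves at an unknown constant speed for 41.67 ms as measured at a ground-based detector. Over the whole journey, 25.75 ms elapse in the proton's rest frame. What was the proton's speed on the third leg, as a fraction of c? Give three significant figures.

β = 0.970

Leg 1: γ = 1/√(1 − 0.960²) = 1/√0.07840 = 3.571; τ_1 = 32.86/3.571 = 9.201 ms.
Leg 2: γ = 1/√(1 − 0.952²) = 1/√0.09370 = 3.267; τ_2 = 20.96/3.267 = 6.416 ms.
Leg 3: speed unknown; τ_3 = 41.67/γ_3.
Total proper time: 9.201 + 6.416 + τ_3 = 25.75, so τ_3 = 25.75 − 15.62 = 10.13 ms.
γ_3 = 41.67/10.13 = 4.112; β = √(1 − 1/γ²) = √0.9409.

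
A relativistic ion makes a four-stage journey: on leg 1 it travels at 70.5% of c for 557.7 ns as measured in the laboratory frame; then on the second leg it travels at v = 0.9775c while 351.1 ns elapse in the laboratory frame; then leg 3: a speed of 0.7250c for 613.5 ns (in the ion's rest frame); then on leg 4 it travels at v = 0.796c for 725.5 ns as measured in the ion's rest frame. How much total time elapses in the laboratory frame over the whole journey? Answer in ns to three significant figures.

Δt = 3000 ns

Leg 1: 557.7 ns is already measured in the laboratory frame.
Leg 2: 351.1 ns is already measured in the laboratory frame.
Leg 3: γ = 1/√(1 − 0.7250²) = 1/√0.4744 = 1.452; Δt_3 = 1.452 × 613.5 = 890.7 ns.
Leg 4: γ = 1/√(1 − 0.796²) = 1/√0.3664 = 1.652; Δt_4 = 1.652 × 725.5 = 1199 ns.
Total: 557.7 + 351.1 + 890.7 + 1199 ns.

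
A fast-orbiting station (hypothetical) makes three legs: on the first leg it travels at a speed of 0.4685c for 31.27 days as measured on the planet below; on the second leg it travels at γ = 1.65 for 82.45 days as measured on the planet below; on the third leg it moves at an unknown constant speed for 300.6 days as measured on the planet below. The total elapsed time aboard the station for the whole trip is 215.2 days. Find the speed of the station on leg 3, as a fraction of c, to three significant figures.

Leg 1: γ = 1/√(1 − 0.4685²) = 1/√0.7805 = 1.132; τ_1 = 31.27/1.132 = 27.63 days.
Leg 2: γ = 1.65; τ_2 = 82.45/1.650 = 49.97 days.
Leg 3: speed unknown; τ_3 = 300.6/γ_3.
Total proper time: 27.63 + 49.97 + τ_3 = 215.2, so τ_3 = 215.2 − 77.60 = 137.6 days.
γ_3 = 300.6/137.6 = 2.185; β = √(1 − 1/γ²) = √0.7905.

β = 0.889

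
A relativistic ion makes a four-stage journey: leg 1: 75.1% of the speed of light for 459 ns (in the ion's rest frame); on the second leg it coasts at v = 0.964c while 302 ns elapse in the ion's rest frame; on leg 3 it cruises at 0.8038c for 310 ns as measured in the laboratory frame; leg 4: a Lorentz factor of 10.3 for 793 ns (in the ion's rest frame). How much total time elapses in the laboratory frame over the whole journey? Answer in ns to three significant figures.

Δt = 1.03×10⁴ ns

Leg 1: β = 0.751; γ = 1/√(1 − 0.751²) = 1/√0.4360 = 1.514; Δt_1 = 1.514 × 459 = 695.1 ns.
Leg 2: γ = 1/√(1 − 0.964²) = 1/√0.07070 = 3.761; Δt_2 = 3.761 × 302 = 1136 ns.
Leg 3: 310 ns is already measured in the laboratory frame.
Leg 4: γ = 10.3; Δt_4 = 10.30 × 793 = 8168 ns.
Total: 695.1 + 1136 + 310.0 + 8168 ns.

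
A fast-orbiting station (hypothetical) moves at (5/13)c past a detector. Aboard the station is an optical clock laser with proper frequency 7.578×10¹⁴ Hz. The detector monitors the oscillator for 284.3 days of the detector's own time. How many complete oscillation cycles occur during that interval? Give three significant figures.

γ = 1/√(1 − (5/13)²) = 13/12 ≈ 1.083
During 284.3 days of lab time, the oscillator's proper time advances by τ = Δt/γ = 284.3/1.083 = 262.4 days = 2.267×10⁷ s.
N = f × τ = 7.578×10¹⁴ × 2.267×10⁷ = 1.718×10²².

N = 1.72×10²²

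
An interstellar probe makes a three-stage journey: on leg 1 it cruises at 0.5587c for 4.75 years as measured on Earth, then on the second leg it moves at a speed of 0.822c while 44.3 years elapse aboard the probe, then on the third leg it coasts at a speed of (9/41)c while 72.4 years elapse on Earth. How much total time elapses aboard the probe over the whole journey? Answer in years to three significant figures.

Leg 1: γ = 1/√(1 − 0.5587²) = 1/√0.6879 = 1.206; τ_1 = 4.75/1.206 = 3.940 years.
Leg 2: 44.3 years is already measured aboard the probe.
Leg 3: γ = 1/√(1 − (9/41)²) = 41/40 = 1.025; τ_3 = 72.4/1.025 = 70.63 years.
Total: 3.940 + 44.30 + 70.63 years.

τ = 119 years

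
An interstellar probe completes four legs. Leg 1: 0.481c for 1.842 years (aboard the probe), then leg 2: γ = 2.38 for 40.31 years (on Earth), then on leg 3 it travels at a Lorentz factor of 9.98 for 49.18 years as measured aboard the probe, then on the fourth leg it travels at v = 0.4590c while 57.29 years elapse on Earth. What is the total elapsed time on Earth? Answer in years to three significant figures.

Δt = 591 years

Leg 1: γ = 1/√(1 − 0.481²) = 1/√0.7686 = 1.141; Δt_1 = 1.141 × 1.842 = 2.101 years.
Leg 2: 40.31 years is already measured on Earth.
Leg 3: γ = 9.98; Δt_3 = 9.980 × 49.18 = 490.8 years.
Leg 4: 57.29 years is already measured on Earth.
Total: 2.101 + 40.31 + 490.8 + 57.29 years.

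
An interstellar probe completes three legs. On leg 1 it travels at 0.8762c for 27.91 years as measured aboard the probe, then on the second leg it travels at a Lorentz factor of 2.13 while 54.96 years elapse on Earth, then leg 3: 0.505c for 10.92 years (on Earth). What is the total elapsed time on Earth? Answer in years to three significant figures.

Leg 1: γ = 1/√(1 − 0.8762²) = 1/√0.2323 = 2.075; Δt_1 = 2.075 × 27.91 = 57.91 years.
Leg 2: 54.96 years is already measured on Earth.
Leg 3: 10.92 years is already measured on Earth.
Total: 57.91 + 54.96 + 10.92 years.

Δt = 124 years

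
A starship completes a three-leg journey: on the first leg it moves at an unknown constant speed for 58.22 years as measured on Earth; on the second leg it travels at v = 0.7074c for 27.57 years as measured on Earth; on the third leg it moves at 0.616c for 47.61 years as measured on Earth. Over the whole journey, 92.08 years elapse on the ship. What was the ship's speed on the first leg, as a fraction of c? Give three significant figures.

β = 0.798

Leg 1: speed unknown; τ_1 = 58.22/γ_1.
Leg 2: γ = 1/√(1 − 0.7074²) = 1/√0.4996 = 1.415; τ_2 = 27.57/1.415 = 19.49 years.
Leg 3: γ = 1/√(1 − 0.616²) = 1/√0.6205 = 1.269; τ_3 = 47.61/1.269 = 37.50 years.
Total proper time: τ_1 + 19.49 + 37.50 = 92.08, so τ_1 = 92.08 − 56.99 = 35.09 years.
γ_1 = 58.22/35.09 = 1.659; β = √(1 − 1/γ²) = √0.6368.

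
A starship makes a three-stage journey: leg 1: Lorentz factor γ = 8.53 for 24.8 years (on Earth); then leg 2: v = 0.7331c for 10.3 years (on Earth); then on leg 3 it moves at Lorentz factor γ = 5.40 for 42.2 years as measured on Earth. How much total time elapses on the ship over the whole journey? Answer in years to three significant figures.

Leg 1: γ = 8.53; τ_1 = 24.8/8.530 = 2.907 years.
Leg 2: γ = 1/√(1 − 0.7331²) = 1/√0.4626 = 1.470; τ_2 = 10.3/1.470 = 7.005 years.
Leg 3: γ = 5.40; τ_3 = 42.2/5.400 = 7.815 years.
Total: 2.907 + 7.005 + 7.815 years.

τ = 17.7 years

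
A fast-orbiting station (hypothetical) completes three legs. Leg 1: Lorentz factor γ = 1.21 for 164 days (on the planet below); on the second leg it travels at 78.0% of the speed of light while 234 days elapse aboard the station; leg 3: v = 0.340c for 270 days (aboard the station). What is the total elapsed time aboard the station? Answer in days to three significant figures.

Leg 1: γ = 1.21; τ_1 = 164/1.210 = 135.5 days.
Leg 2: 234 days is already measured aboard the station.
Leg 3: 270 days is already measured aboard the station.
Total: 135.5 + 234.0 + 270.0 days.

τ = 640 days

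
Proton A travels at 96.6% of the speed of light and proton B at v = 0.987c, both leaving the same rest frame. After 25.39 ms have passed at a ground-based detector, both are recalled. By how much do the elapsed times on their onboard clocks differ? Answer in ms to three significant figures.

|τ_A − τ_B| = 2.48 ms

A: β = 0.966; γ = 1/√(1 − 0.966²) = 1/√0.06684 = 3.868; τ_A = 25.39/3.868 = 6.564 ms.
B: γ = 1/√(1 − 0.987²) = 1/√0.02583 = 6.222; τ_B = 25.39/6.222 = 4.081 ms.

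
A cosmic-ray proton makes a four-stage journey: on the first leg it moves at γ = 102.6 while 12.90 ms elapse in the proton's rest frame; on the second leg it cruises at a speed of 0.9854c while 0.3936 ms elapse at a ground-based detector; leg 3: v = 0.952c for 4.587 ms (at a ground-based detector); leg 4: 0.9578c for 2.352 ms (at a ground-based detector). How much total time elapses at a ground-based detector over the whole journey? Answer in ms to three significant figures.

Δt = 1330 ms

Leg 1: γ = 102.6; Δt_1 = 102.6 × 12.90 = 1324 ms.
Leg 2: 0.3936 ms is already measured at a ground-based detector.
Leg 3: 4.587 ms is already measured at a ground-based detector.
Leg 4: 2.352 ms is already measured at a ground-based detector.
Total: 1324 + 0.3936 + 4.587 + 2.352 ms.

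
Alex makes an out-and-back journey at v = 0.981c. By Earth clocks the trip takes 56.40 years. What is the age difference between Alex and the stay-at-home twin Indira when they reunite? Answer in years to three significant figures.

Δt − τ = 45.5 years

γ = 1/√(1 − 0.981²) = 1/√0.03764 = 5.154
Alex's elapsed proper time: τ = 56.40/5.154 = 10.94 years.
Age gap = Δt − τ = 56.40 − 10.94 years.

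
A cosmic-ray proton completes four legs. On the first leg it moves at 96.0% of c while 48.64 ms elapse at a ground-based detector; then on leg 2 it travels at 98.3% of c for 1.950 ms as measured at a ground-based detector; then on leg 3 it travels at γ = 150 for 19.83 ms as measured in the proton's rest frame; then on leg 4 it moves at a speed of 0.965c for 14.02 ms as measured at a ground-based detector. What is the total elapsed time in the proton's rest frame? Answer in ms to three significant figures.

τ = 37.5 ms

Leg 1: β = 0.960; γ = 1/√(1 − 0.960²) = 1/√0.07840 = 3.571; τ_1 = 48.64/3.571 = 13.62 ms.
Leg 2: β = 0.983; γ = 1/√(1 − 0.983²) = 1/√0.03371 = 5.446; τ_2 = 1.950/5.446 = 0.3580 ms.
Leg 3: 19.83 ms is already measured in the proton's rest frame.
Leg 4: γ = 1/√(1 − 0.965²) = 1/√0.06878 = 3.813; τ_4 = 14.02/3.813 = 3.677 ms.
Total: 13.62 + 0.3580 + 19.83 + 3.677 ms.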